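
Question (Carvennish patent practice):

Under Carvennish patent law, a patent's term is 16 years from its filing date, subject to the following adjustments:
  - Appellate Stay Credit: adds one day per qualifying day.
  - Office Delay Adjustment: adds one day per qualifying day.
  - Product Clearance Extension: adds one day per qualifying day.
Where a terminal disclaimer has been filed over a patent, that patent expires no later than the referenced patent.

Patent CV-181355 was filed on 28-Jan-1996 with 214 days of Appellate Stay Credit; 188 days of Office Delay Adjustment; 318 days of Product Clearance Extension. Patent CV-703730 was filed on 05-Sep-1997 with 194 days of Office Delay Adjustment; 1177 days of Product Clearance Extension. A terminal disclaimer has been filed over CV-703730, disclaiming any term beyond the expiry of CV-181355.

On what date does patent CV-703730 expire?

2014-01-17

Natural term of CV-703730:
  Base: filing + 16 years → 5 September 2013.
  Office Delay Adjustment: +194 days → 18 March 2014.
  Product Clearance Extension: +1177 days → 7 June 2017.
Expiry of referenced patent CV-181355:
  Base: filing + 16 years → 28 January 2012.
  Appellate Stay Credit: +214 days → 29 August 2012.
  Office Delay Adjustment: +188 days → 5 March 2013.
  Product Clearance Extension: +318 days → 17 January 2014.
Terminal disclaimer: CV-703730 expires on the earlier of 7 June 2017 and 17 January 2014.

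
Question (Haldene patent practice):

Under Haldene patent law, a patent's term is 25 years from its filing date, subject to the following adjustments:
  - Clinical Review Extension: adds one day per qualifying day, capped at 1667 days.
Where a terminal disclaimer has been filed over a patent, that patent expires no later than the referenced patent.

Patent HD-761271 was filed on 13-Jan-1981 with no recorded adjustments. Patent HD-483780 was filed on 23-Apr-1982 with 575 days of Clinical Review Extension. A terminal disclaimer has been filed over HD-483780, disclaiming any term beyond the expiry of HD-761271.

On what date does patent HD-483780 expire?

Natural term of HD-483780:
  Base: filing + 25 years → 23 April 2007.
  Clinical Review Extension: 575 days (within the 1667-day cap) → +575 days → 18 November 2008.
Expiry of referenced patent HD-761271:
  Base: filing + 25 years → 13 January 2006.
Terminal disclaimer: HD-483780 expires on the earlier of 18 November 2008 and 13 January 2006.

January 13, 2006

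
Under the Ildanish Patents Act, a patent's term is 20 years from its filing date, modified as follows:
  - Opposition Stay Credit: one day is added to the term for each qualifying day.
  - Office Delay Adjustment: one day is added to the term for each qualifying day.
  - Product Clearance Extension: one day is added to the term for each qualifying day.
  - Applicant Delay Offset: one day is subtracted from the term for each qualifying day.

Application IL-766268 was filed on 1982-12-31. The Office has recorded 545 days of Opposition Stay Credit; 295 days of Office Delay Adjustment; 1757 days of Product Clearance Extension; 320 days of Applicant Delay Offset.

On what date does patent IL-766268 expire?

2009-03-26

Base term: filing date + 20 years → 31 December 2002.
Opposition Stay Credit: +545 days → 28 June 2004.
Office Delay Adjustment: +295 days → 19 April 2005.
Product Clearance Extension: +1757 days → 9 February 2010.
Applicant Delay Offset: −320 days → 26 March 2009.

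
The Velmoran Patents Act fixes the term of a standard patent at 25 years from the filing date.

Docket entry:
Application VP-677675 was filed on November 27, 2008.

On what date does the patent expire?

Filing date + 25 years → 27 November 2033.

2033-11-27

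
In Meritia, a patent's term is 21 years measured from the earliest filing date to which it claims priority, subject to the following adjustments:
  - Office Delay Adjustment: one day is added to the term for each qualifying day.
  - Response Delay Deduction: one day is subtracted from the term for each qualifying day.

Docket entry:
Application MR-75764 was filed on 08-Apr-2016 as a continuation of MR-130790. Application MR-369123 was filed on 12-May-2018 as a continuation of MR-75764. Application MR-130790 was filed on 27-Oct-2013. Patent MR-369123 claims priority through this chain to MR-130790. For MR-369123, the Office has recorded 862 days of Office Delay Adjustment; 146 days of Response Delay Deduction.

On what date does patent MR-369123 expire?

Earliest priority filing: 27 October 2013.
Base term: 27 October 2013 + 21 years → 27 October 2034.
Office Delay Adjustment: +862 days → 7 March 2037.
Response Delay Deduction: −146 days → 12 October 2036.

2036-10-12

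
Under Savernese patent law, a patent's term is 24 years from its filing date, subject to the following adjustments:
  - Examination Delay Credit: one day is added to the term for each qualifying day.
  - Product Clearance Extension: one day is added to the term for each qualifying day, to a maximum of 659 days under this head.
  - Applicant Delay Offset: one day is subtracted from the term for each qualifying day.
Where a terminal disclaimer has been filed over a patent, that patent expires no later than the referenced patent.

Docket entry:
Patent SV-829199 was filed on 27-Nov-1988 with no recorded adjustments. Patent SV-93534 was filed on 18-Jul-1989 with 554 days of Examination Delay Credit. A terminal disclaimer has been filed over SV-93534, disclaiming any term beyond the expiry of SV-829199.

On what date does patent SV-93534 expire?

Natural term of SV-93534:
  Base: filing + 24 years → 18 July 2013.
  Examination Delay Credit: +554 days → 23 January 2015.
Expiry of referenced patent SV-829199:
  Base: filing + 24 years → 27 November 2012.
Terminal disclaimer: SV-93534 expires on the earlier of 23 January 2015 and 27 November 2012.

2012-11-27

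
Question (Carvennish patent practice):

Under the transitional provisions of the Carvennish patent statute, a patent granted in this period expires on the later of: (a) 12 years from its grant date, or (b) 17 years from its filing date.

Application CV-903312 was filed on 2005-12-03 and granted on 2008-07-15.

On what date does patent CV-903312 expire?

(a) grant + 12 years → 15 July 2020.
(b) filing + 17 years → 3 December 2022.
Later of the two: 3 December 2022.

2022-12-03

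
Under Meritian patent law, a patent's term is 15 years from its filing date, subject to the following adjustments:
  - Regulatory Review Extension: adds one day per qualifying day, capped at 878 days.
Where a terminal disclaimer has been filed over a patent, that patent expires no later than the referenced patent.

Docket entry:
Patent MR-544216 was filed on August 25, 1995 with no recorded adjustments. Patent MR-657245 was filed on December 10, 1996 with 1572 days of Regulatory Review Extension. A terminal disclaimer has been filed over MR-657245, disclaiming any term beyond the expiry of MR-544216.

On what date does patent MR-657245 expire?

Natural term of MR-657245:
  Base: filing + 15 years → 10 December 2011.
  Regulatory Review Extension: 1572 days claimed exceeds the 878-day cap, so +878 days → 6 May 2014.
Expiry of referenced patent MR-544216:
  Base: filing + 15 years → 25 August 2010.
Terminal disclaimer: MR-657245 expires on the earlier of 6 May 2014 and 25 August 2010.

August 25, 2010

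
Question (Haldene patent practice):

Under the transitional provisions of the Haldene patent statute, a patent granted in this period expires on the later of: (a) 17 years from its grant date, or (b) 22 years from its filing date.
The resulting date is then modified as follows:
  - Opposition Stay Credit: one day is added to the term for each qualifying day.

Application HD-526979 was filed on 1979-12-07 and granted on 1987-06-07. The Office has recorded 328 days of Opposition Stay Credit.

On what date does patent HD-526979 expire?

2005-05-01

(a) grant + 17 years → 7 June 2004.
(b) filing + 22 years → 7 December 2001.
Later of the two: 7 June 2004.
Opposition Stay Credit: +328 days → 1 May 2005.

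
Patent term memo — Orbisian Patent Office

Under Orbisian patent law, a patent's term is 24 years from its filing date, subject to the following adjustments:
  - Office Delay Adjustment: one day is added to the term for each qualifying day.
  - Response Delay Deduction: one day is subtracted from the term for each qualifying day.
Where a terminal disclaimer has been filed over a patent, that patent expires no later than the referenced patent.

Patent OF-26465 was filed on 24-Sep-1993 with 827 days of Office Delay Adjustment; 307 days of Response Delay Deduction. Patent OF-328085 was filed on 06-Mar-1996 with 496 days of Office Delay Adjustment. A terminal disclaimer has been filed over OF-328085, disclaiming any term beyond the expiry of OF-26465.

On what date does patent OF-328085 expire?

2019-02-26

Natural term of OF-328085:
  Base: filing + 24 years → 6 March 2020.
  Office Delay Adjustment: +496 days → 15 July 2021.
Expiry of referenced patent OF-26465:
  Base: filing + 24 years → 24 September 2017.
  Office Delay Adjustment: +827 days → 30 December 2019.
  Response Delay Deduction: −307 days → 26 February 2019.
Terminal disclaimer: OF-328085 expires on the earlier of 15 July 2021 and 26 February 2019.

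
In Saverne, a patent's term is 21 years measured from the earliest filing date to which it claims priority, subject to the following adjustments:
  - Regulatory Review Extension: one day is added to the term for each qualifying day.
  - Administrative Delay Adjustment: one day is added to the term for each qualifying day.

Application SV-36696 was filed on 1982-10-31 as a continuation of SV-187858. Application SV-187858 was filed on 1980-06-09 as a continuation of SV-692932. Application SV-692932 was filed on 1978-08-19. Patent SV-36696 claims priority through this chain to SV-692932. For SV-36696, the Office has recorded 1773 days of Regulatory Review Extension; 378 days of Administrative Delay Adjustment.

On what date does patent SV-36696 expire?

July 9, 2005

Earliest priority filing: 19 August 1978.
Base term: 19 August 1978 + 21 years → 19 August 1999.
Regulatory Review Extension: +1773 days → 26 June 2004.
Administrative Delay Adjustment: +378 days → 9 July 2005.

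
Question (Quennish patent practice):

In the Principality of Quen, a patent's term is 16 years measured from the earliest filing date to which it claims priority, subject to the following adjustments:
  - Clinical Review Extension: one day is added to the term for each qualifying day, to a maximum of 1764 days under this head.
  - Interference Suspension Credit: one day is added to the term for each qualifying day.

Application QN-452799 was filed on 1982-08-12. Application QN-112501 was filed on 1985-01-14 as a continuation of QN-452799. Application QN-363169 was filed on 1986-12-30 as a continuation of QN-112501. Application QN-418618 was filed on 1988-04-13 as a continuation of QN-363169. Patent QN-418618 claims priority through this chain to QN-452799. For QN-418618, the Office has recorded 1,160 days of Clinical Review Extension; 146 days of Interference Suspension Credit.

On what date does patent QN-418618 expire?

Earliest priority filing: 12 August 1982.
Base term: 12 August 1982 + 16 years → 12 August 1998.
Clinical Review Extension: 1160 days (within the 1764-day cap) → +1160 days → 15 October 2001.
Interference Suspension Credit: +146 days → 10 March 2002.

2002-03-10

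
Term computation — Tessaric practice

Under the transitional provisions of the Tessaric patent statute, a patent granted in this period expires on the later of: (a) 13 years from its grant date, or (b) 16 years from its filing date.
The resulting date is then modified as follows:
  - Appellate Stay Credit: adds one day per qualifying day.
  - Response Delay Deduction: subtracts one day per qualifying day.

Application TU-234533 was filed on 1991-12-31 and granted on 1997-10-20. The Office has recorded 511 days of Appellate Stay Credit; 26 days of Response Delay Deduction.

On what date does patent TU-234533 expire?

February 17, 2012

(a) grant + 13 years → 20 October 2010.
(b) filing + 16 years → 31 December 2007.
Later of the two: 20 October 2010.
Appellate Stay Credit: +511 days → 14 March 2012.
Response Delay Deduction: −26 days → 17 February 2012.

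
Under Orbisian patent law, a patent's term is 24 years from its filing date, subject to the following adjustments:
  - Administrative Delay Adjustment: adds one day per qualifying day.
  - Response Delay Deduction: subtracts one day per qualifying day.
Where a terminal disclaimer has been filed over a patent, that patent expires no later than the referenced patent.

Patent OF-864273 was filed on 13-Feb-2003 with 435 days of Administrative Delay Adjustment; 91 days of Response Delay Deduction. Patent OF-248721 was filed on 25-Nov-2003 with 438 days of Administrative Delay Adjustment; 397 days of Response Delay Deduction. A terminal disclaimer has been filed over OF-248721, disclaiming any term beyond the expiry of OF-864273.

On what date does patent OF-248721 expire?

Natural term of OF-248721:
  Base: filing + 24 years → 25 November 2027.
  Administrative Delay Adjustment: +438 days → 5 February 2029.
  Response Delay Deduction: −397 days → 5 January 2028.
Expiry of referenced patent OF-864273:
  Base: filing + 24 years → 13 February 2027.
  Administrative Delay Adjustment: +435 days → 23 April 2028.
  Response Delay Deduction: −91 days → 23 January 2028.
Terminal disclaimer: OF-248721 expires on the earlier of 5 January 2028 and 23 January 2028.

January 5, 2028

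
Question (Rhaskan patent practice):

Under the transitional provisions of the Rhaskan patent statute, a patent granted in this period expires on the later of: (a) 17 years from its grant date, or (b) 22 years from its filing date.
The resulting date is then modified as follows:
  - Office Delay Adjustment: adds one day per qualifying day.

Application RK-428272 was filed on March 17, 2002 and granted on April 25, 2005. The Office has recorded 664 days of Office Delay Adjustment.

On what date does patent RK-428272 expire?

2026-01-10

(a) grant + 17 years → 25 April 2022.
(b) filing + 22 years → 17 March 2024.
Later of the two: 17 March 2024.
Office Delay Adjustment: +664 days → 10 January 2026.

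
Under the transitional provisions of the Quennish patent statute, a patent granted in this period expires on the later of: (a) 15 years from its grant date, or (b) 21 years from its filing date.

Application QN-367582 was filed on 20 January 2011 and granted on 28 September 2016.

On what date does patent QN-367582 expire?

January 20, 2032

(a) grant + 15 years → 28 September 2031.
(b) filing + 21 years → 20 January 2032.
Later of the two: 20 January 2032.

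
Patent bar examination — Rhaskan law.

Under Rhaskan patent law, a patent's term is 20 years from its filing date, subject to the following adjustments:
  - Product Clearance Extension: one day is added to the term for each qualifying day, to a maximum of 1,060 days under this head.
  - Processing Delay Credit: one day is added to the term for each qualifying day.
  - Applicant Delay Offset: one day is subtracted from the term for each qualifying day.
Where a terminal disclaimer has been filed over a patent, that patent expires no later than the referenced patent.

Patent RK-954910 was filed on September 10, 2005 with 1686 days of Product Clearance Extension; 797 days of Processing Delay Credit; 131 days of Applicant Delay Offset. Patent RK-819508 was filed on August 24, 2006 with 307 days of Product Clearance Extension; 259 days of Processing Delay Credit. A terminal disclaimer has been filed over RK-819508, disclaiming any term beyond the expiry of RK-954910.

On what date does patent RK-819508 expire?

Natural term of RK-819508:
  Base: filing + 20 years → 24 August 2026.
  Product Clearance Extension: 307 days (within the 1060-day cap) → +307 days → 27 June 2027.
  Processing Delay Credit: +259 days → 12 March 2028.
Expiry of referenced patent RK-954910:
  Base: filing + 20 years → 10 September 2025.
  Product Clearance Extension: 1686 days claimed exceeds the 1060-day cap, so +1060 days → 5 August 2028.
  Processing Delay Credit: +797 days → 11 October 2030.
  Applicant Delay Offset: −131 days → 2 June 2030.
Terminal disclaimer: RK-819508 expires on the earlier of 12 March 2028 and 2 June 2030.

2028-03-12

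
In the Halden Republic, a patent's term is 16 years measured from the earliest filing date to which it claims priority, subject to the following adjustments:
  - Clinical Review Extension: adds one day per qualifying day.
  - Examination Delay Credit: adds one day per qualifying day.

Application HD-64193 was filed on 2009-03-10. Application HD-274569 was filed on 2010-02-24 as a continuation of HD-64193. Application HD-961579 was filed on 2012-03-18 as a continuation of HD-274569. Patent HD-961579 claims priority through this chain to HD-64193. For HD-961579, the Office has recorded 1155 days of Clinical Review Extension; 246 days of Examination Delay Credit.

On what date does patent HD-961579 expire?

Earliest priority filing: 10 March 2009.
Base term: 10 March 2009 + 16 years → 10 March 2025.
Clinical Review Extension: +1155 days → 8 May 2028.
Examination Delay Credit: +246 days → 9 January 2029.

2029-01-09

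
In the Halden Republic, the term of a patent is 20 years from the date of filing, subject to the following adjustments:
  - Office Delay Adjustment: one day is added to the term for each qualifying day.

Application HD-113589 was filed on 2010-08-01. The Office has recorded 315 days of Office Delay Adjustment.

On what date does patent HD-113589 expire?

2031-06-12

Base term: filing date + 20 years → 1 August 2030.
Office Delay Adjustment: +315 days → 12 June 2031.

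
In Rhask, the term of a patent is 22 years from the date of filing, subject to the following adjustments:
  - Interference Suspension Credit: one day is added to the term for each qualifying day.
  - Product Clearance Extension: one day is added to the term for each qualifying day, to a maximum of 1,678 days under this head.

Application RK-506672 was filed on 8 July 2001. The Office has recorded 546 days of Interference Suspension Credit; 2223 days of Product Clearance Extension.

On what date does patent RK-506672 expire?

2029-08-09

Base term: filing date + 22 years → 8 July 2023.
Interference Suspension Credit: +546 days → 4 January 2025.
Product Clearance Extension: 2223 days claimed exceeds the 1678-day cap, so +1678 days → 9 August 2029.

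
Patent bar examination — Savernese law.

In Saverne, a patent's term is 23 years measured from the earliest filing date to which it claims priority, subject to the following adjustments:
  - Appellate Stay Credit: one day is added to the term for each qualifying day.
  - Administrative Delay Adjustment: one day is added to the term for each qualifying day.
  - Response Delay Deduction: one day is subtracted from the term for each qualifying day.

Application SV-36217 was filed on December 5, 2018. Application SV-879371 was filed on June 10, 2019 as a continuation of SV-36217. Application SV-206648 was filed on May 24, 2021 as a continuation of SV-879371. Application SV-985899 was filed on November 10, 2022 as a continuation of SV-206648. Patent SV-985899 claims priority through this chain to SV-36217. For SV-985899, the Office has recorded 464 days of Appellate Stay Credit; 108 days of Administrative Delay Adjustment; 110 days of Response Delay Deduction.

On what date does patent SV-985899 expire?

Earliest priority filing: 5 December 2018.
Base term: 5 December 2018 + 23 years → 5 December 2041.
Appellate Stay Credit: +464 days → 14 March 2043.
Administrative Delay Adjustment: +108 days → 30 June 2043.
Response Delay Deduction: −110 days → 12 March 2043.

2043-03-12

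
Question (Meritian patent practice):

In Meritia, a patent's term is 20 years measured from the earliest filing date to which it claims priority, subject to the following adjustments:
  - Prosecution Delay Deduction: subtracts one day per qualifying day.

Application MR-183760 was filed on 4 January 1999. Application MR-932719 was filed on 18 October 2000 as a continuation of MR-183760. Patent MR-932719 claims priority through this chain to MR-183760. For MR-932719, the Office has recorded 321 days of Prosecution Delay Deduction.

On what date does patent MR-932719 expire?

Earliest priority filing: 4 January 1999.
Base term: 4 January 1999 + 20 years → 4 January 2019.
Prosecution Delay Deduction: −321 days → 17 February 2018.

2018-02-17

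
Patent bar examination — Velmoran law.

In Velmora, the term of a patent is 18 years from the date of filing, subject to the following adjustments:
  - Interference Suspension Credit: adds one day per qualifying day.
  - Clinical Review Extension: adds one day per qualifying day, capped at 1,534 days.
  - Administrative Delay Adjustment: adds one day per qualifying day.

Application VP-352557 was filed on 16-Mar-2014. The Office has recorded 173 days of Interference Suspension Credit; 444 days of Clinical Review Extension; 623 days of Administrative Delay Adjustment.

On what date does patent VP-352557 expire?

Base term: filing date + 18 years → 16 March 2032.
Interference Suspension Credit: +173 days → 5 September 2032.
Clinical Review Extension: 444 days (within the 1534-day cap) → +444 days → 23 November 2033.
Administrative Delay Adjustment: +623 days → 8 August 2035.

2035-08-08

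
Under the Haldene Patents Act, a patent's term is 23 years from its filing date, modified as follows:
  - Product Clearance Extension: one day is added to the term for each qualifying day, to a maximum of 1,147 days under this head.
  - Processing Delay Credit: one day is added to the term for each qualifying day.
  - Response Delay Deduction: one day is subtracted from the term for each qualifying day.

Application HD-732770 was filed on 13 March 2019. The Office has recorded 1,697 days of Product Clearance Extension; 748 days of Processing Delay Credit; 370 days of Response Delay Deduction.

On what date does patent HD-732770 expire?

2046-05-16

Base term: filing date + 23 years → 13 March 2042.
Product Clearance Extension: 1697 days claimed exceeds the 1147-day cap, so +1147 days → 3 May 2045.
Processing Delay Credit: +748 days → 21 May 2047.
Response Delay Deduction: −370 days → 16 May 2046.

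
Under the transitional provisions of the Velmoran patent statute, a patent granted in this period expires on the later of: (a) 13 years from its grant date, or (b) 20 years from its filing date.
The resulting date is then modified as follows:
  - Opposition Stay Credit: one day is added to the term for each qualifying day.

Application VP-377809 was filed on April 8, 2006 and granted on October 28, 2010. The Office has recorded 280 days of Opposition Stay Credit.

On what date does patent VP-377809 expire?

(a) grant + 13 years → 28 October 2023.
(b) filing + 20 years → 8 April 2026.
Later of the two: 8 April 2026.
Opposition Stay Credit: +280 days → 13 January 2027.

2027-01-13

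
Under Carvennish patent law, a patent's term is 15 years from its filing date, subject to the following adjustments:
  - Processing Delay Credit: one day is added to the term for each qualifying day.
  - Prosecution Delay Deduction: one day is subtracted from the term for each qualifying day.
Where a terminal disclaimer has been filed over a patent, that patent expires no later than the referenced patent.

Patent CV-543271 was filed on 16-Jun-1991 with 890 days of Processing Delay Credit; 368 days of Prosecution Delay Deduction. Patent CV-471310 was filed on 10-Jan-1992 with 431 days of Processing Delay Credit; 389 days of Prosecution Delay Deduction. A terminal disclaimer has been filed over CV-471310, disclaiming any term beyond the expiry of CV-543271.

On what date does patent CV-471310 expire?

2007-02-21

Natural term of CV-471310:
  Base: filing + 15 years → 10 January 2007.
  Processing Delay Credit: +431 days → 16 March 2008.
  Prosecution Delay Deduction: −389 days → 21 February 2007.
Expiry of referenced patent CV-543271:
  Base: filing + 15 years → 16 June 2006.
  Processing Delay Credit: +890 days → 22 November 2008.
  Prosecution Delay Deduction: −368 days → 20 November 2007.
Terminal disclaimer: CV-471310 expires on the earlier of 21 February 2007 and 20 November 2007.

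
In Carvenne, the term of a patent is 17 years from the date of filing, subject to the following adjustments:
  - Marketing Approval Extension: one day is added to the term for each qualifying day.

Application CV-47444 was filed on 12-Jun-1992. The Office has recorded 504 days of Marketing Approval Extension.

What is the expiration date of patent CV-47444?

2010-10-29

Base term: filing date + 17 years → 12 June 2009.
Marketing Approval Extension: +504 days → 29 October 2010.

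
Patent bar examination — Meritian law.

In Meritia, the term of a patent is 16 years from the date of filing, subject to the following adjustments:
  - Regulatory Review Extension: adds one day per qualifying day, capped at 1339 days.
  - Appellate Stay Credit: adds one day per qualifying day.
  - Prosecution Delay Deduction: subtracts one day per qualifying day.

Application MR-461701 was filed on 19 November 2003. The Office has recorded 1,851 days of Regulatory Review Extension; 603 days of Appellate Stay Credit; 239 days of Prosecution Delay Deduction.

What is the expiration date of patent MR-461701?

Base term: filing date + 16 years → 19 November 2019.
Regulatory Review Extension: 1851 days claimed exceeds the 1339-day cap, so +1339 days → 20 July 2023.
Appellate Stay Credit: +603 days → 14 March 2025.
Prosecution Delay Deduction: −239 days → 18 July 2024.

2024-07-18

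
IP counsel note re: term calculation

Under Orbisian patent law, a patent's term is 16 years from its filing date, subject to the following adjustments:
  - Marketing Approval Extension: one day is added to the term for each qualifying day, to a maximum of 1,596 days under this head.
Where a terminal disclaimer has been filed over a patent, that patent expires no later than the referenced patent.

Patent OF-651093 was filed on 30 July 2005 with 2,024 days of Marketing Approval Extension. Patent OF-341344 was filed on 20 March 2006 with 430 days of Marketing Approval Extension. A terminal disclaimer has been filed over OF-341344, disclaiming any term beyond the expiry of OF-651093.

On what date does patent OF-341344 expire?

Natural term of OF-341344:
  Base: filing + 16 years → 20 March 2022.
  Marketing Approval Extension: 430 days (within the 1596-day cap) → +430 days → 24 May 2023.
Expiry of referenced patent OF-651093:
  Base: filing + 16 years → 30 July 2021.
  Marketing Approval Extension: 2024 days claimed exceeds the 1596-day cap, so +1596 days → 12 December 2025.
Terminal disclaimer: OF-341344 expires on the earlier of 24 May 2023 and 12 December 2025.

2023-05-24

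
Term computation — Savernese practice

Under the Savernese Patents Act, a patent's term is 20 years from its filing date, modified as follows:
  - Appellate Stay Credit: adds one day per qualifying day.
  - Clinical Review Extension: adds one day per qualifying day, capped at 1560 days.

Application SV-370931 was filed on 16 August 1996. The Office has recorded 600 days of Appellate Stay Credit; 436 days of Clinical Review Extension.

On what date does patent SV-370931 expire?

Base term: filing date + 20 years → 16 August 2016.
Appellate Stay Credit: +600 days → 8 April 2018.
Clinical Review Extension: 436 days (within the 1560-day cap) → +436 days → 18 June 2019.

2019-06-18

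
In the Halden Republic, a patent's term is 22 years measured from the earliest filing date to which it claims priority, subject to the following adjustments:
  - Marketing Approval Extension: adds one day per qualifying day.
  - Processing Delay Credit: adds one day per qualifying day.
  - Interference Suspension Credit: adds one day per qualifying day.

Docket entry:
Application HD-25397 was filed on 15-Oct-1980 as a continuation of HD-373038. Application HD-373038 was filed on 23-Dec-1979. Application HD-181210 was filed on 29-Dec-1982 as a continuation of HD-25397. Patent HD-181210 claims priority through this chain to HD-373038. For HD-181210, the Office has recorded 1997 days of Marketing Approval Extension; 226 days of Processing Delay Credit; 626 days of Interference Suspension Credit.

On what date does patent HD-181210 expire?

2009-10-11

Earliest priority filing: 23 December 1979.
Base term: 23 December 1979 + 22 years → 23 December 2001.
Marketing Approval Extension: +1997 days → 12 June 2007.
Processing Delay Credit: +226 days → 24 January 2008.
Interference Suspension Credit: +626 days → 11 October 2009.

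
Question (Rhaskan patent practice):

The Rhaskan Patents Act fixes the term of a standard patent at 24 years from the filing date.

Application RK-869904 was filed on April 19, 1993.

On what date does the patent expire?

2017-04-19

Filing date + 24 years → 19 April 2017.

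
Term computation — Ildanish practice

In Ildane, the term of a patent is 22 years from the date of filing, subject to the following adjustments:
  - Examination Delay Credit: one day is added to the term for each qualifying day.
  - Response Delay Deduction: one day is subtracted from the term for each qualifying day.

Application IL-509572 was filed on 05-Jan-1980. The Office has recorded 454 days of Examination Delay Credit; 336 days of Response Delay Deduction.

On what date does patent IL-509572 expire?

May 3, 2002

Base term: filing date + 22 years → 5 January 2002.
Examination Delay Credit: +454 days → 4 April 2003.
Response Delay Deduction: −336 days → 3 May 2002.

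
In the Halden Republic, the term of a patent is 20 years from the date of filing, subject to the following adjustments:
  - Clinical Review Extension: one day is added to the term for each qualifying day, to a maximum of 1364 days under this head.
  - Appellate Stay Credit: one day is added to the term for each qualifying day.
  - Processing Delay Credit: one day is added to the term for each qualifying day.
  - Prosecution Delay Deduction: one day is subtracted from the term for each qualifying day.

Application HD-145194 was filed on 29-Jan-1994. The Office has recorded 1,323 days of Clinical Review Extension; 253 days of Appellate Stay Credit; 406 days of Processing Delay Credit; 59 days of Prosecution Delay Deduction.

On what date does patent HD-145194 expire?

2019-05-06

Base term: filing date + 20 years → 29 January 2014.
Clinical Review Extension: 1323 days (within the 1364-day cap) → +1323 days → 13 September 2017.
Appellate Stay Credit: +253 days → 24 May 2018.
Processing Delay Credit: +406 days → 4 July 2019.
Prosecution Delay Deduction: −59 days → 6 May 2019.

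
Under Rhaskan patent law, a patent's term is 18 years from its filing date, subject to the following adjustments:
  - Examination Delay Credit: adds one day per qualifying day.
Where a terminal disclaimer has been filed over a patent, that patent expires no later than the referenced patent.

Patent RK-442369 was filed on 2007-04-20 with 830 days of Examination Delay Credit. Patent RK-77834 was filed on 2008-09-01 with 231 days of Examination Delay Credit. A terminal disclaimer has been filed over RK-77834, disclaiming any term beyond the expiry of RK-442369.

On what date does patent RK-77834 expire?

Natural term of RK-77834:
  Base: filing + 18 years → 1 September 2026.
  Examination Delay Credit: +231 days → 20 April 2027.
Expiry of referenced patent RK-442369:
  Base: filing + 18 years → 20 April 2025.
  Examination Delay Credit: +830 days → 29 July 2027.
Terminal disclaimer: RK-77834 expires on the earlier of 20 April 2027 and 29 July 2027.

April 20, 2027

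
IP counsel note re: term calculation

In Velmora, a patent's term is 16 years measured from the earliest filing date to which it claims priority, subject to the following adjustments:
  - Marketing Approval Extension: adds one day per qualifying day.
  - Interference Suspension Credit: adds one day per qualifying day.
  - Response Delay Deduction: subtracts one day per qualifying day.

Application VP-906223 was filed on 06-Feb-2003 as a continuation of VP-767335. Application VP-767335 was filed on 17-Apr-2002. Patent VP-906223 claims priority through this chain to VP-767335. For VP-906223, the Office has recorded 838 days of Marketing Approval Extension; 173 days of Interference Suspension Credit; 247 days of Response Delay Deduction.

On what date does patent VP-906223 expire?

May 20, 2020

Earliest priority filing: 17 April 2002.
Base term: 17 April 2002 + 16 years → 17 April 2018.
Marketing Approval Extension: +838 days → 2 August 2020.
Interference Suspension Credit: +173 days → 22 January 2021.
Response Delay Deduction: −247 days → 20 May 2020.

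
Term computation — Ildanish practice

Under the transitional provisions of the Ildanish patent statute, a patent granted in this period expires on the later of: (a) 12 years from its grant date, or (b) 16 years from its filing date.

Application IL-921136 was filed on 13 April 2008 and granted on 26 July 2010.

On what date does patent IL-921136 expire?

April 13, 2024

(a) grant + 12 years → 26 July 2022.
(b) filing + 16 years → 13 April 2024.
Later of the two: 13 April 2024.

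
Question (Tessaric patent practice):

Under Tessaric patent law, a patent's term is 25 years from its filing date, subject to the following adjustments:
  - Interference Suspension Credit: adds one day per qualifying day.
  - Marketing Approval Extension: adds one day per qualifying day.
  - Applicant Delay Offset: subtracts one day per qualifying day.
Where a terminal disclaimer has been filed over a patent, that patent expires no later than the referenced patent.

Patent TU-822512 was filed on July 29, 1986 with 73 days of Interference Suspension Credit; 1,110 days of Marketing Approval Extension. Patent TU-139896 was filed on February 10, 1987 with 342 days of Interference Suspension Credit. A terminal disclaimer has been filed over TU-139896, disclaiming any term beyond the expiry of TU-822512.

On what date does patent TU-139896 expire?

Natural term of TU-139896:
  Base: filing + 25 years → 10 February 2012.
  Interference Suspension Credit: +342 days → 17 January 2013.
Expiry of referenced patent TU-822512:
  Base: filing + 25 years → 29 July 2011.
  Interference Suspension Credit: +73 days → 10 October 2011.
  Marketing Approval Extension: +1110 days → 24 October 2014.
Terminal disclaimer: TU-139896 expires on the earlier of 17 January 2013 and 24 October 2014.

January 17, 2013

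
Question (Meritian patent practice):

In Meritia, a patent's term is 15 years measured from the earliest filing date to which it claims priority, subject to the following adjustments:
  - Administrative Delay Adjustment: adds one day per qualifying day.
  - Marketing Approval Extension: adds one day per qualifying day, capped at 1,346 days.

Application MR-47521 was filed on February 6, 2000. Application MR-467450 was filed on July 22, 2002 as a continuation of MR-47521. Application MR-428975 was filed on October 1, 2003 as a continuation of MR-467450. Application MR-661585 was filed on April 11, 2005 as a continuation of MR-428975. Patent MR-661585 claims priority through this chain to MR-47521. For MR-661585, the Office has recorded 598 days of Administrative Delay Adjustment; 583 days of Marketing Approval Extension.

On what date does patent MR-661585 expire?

2018-05-02

Earliest priority filing: 6 February 2000.
Base term: 6 February 2000 + 15 years → 6 February 2015.
Administrative Delay Adjustment: +598 days → 26 September 2016.
Marketing Approval Extension: 583 days (within the 1346-day cap) → +583 days → 2 May 2018.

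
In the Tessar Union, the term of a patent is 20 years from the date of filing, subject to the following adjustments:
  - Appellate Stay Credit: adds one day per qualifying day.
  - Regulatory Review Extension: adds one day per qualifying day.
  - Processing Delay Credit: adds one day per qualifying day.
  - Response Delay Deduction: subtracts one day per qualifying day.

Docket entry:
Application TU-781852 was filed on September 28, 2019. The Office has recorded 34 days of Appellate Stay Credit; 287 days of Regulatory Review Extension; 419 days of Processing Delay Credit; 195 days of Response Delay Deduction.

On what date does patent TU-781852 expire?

Base term: filing date + 20 years → 28 September 2039.
Appellate Stay Credit: +34 days → 1 November 2039.
Regulatory Review Extension: +287 days → 14 August 2040.
Processing Delay Credit: +419 days → 7 October 2041.
Response Delay Deduction: −195 days → 26 March 2041.

March 26, 2041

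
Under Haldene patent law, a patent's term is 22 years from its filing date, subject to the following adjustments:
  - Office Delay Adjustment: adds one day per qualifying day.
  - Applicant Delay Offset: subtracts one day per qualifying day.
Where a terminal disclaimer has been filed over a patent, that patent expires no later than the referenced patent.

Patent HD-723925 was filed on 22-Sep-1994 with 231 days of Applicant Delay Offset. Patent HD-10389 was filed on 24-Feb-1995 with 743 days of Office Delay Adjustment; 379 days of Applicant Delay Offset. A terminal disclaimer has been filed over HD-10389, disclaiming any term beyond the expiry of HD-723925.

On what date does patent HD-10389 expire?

2016-02-04

Natural term of HD-10389:
  Base: filing + 22 years → 24 February 2017.
  Office Delay Adjustment: +743 days → 9 March 2019.
  Applicant Delay Offset: −379 days → 23 February 2018.
Expiry of referenced patent HD-723925:
  Base: filing + 22 years → 22 September 2016.
  Applicant Delay Offset: −231 days → 4 February 2016.
Terminal disclaimer: HD-10389 expires on the earlier of 23 February 2018 and 4 February 2016.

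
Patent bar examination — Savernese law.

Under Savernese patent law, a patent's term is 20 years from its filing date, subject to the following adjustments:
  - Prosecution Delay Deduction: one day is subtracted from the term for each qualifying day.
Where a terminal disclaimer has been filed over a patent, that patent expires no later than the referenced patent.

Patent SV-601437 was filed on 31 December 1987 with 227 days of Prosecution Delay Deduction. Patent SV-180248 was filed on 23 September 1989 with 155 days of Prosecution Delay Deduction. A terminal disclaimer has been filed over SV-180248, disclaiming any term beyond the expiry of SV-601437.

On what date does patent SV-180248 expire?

Natural term of SV-180248:
  Base: filing + 20 years → 23 September 2009.
  Prosecution Delay Deduction: −155 days → 21 April 2009.
Expiry of referenced patent SV-601437:
  Base: filing + 20 years → 31 December 2007.
  Prosecution Delay Deduction: −227 days → 18 May 2007.
Terminal disclaimer: SV-180248 expires on the earlier of 21 April 2009 and 18 May 2007.

May 18, 2007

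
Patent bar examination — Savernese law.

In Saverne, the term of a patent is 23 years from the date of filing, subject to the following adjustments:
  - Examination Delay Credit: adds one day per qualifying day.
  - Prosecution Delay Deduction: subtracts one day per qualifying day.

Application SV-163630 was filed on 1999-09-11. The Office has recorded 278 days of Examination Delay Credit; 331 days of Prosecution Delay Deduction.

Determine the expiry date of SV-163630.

Base term: filing date + 23 years → 11 September 2022.
Examination Delay Credit: +278 days → 16 June 2023.
Prosecution Delay Deduction: −331 days → 20 July 2022.

2022-07-20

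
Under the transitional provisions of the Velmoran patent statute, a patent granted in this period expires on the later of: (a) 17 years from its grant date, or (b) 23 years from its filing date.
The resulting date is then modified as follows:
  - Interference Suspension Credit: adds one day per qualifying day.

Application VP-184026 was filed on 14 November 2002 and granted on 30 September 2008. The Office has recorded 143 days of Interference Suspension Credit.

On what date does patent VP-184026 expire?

(a) grant + 17 years → 30 September 2025.
(b) filing + 23 years → 14 November 2025.
Later of the two: 14 November 2025.
Interference Suspension Credit: +143 days → 6 April 2026.

2026-04-06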